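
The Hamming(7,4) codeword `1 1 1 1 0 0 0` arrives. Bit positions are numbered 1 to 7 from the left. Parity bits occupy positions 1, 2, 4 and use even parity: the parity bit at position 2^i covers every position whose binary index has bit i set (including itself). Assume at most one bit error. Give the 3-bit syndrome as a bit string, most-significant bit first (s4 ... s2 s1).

100

s1: b1⊕b3⊕b5⊕b7 = 1⊕1⊕0⊕0 = 0
s2: b2⊕b3⊕b6⊕b7 = 1⊕1⊕0⊕0 = 0
s4: b4⊕b5⊕b6⊕b7 = 1⊕0⊕0⊕0 = 1
Syndrome (s4...s1) = 100 → position 4.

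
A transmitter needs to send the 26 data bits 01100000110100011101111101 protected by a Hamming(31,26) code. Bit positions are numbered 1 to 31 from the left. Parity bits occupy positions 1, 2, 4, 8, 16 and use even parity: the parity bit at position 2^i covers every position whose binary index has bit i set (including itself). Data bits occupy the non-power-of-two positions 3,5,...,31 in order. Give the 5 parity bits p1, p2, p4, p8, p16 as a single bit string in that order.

11000

Place data bits at non-power-of-two positions: b3=0, b5=1, b6=1, b7=0, b9=0, b10=0, b11=0, b12=0, b13=1, b14=1, b15=0, b17=1, b18=0, b19=0, b20=0, b21=1, b22=1, b23=1, b24=0, b25=1, b26=1, b27=1, b28=1, b29=1, b30=0, b31=1.
p1 = XOR of data positions {3,5,7,9,11,13,15,17,19,21,23,25,27,29,31} = 0⊕1⊕0⊕0⊕0⊕1⊕0⊕1⊕0⊕1⊕1⊕1⊕1⊕1⊕1 = 1
p2 = XOR of data positions {3,6,7,10,11,14,15,18,19,22,23,26,27,30,31} = 0⊕1⊕0⊕0⊕0⊕1⊕0⊕0⊕0⊕1⊕1⊕1⊕1⊕0⊕1 = 1
p4 = XOR of data positions {5,6,7,12,13,14,15,20,21,22,23,28,29,30,31} = 1⊕1⊕0⊕0⊕1⊕1⊕0⊕0⊕1⊕1⊕1⊕1⊕1⊕0⊕1 = 0
p8 = XOR of data positions {9,10,11,12,13,14,15,24,25,26,27,28,29,30,31} = 0⊕0⊕0⊕0⊕1⊕1⊕0⊕0⊕1⊕1⊕1⊕1⊕1⊕0⊕1 = 0
p16 = XOR of data positions {17,18,19,20,21,22,23,24,25,26,27,28,29,30,31} = 1⊕0⊕0⊕0⊕1⊕1⊕1⊕0⊕1⊕1⊕1⊕1⊕1⊕0⊕1 = 0
Parity bits p1,p2,p4,p8,p16 = 11000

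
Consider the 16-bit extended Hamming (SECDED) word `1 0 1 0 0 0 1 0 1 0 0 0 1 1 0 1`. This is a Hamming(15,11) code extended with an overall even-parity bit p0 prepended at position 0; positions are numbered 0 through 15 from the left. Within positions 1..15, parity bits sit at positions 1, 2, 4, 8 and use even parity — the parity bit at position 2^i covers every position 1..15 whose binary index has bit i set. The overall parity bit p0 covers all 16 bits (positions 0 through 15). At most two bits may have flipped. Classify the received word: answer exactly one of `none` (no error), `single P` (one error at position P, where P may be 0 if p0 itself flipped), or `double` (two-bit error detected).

s1: b1⊕b3⊕b5⊕b7⊕b9⊕b11⊕b13⊕b15 = 0⊕0⊕0⊕0⊕0⊕0⊕1⊕1 = 0
s2: b2⊕b3⊕b6⊕b7⊕b10⊕b11⊕b14⊕b15 = 1⊕0⊕1⊕0⊕0⊕0⊕0⊕1 = 1
s4: b4⊕b5⊕b6⊕b7⊕b12⊕b13⊕b14⊕b15 = 0⊕0⊕1⊕0⊕1⊕1⊕0⊕1 = 0
s8: b8⊕b9⊕b10⊕b11⊕b12⊕b13⊕b14⊕b15 = 1⊕0⊕0⊕0⊕1⊕1⊕0⊕1 = 0
Syndrome (s8...s1) = 0010 → position 2.
Overall parity (XOR of all 16 bits, including p0): 1⊕0⊕1⊕0⊕0⊕0⊕1⊕0⊕1⊕0⊕0⊕0⊕1⊕1⊕0⊕1 = 1
Overall=1, syndrome position=2 → single-bit error at position 2.

single 2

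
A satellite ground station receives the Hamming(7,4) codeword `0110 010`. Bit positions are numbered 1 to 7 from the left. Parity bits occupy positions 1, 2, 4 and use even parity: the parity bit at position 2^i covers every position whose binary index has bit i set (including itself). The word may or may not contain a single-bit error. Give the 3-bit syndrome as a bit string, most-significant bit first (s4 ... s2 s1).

s1: b1⊕b3⊕b5⊕b7 = 0⊕1⊕0⊕0 = 1
s2: b2⊕b3⊕b6⊕b7 = 1⊕1⊕1⊕0 = 1
s4: b4⊕b5⊕b6⊕b7 = 0⊕0⊕1⊕0 = 1
Syndrome (s4...s1) = 111 → position 7.

111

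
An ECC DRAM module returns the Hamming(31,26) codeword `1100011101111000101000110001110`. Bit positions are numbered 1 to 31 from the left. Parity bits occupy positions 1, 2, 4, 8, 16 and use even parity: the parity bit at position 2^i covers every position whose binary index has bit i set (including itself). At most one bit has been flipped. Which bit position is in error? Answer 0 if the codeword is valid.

24

s1: b1⊕b3⊕b5⊕b7⊕b9⊕b11⊕b13⊕b15⊕b17⊕b19⊕b21⊕b23⊕b25⊕b27⊕b29⊕b31 = 1⊕0⊕0⊕1⊕0⊕1⊕1⊕0⊕1⊕1⊕0⊕1⊕0⊕0⊕1⊕0 = 0
s2: b2⊕b3⊕b6⊕b7⊕b10⊕b11⊕b14⊕b15⊕b18⊕b19⊕b22⊕b23⊕b26⊕b27⊕b30⊕b31 = 1⊕0⊕1⊕1⊕1⊕1⊕0⊕0⊕0⊕1⊕0⊕1⊕0⊕0⊕1⊕0 = 0
s4: b4⊕b5⊕b6⊕b7⊕b12⊕b13⊕b14⊕b15⊕b20⊕b21⊕b22⊕b23⊕b28⊕b29⊕b30⊕b31 = 0⊕0⊕1⊕1⊕1⊕1⊕0⊕0⊕0⊕0⊕0⊕1⊕1⊕1⊕1⊕0 = 0
s8: b8⊕b9⊕b10⊕b11⊕b12⊕b13⊕b14⊕b15⊕b24⊕b25⊕b26⊕b27⊕b28⊕b29⊕b30⊕b31 = 1⊕0⊕1⊕1⊕1⊕1⊕0⊕0⊕1⊕0⊕0⊕0⊕1⊕1⊕1⊕0 = 1
s16: b16⊕b17⊕b18⊕b19⊕b20⊕b21⊕b22⊕b23⊕b24⊕b25⊕b26⊕b27⊕b28⊕b29⊕b30⊕b31 = 0⊕1⊕0⊕1⊕0⊕0⊕0⊕1⊕1⊕0⊕0⊕0⊕1⊕1⊕1⊕0 = 1
Syndrome (s16...s1) = 11000 → position 24.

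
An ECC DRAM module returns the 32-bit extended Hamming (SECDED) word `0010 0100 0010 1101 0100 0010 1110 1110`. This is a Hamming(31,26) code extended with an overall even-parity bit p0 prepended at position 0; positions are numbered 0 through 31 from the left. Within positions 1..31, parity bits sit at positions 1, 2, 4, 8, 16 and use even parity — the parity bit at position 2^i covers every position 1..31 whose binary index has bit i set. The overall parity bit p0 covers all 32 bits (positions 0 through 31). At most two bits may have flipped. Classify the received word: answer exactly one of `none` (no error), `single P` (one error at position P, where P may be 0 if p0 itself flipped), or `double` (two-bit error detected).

none

s1: b1⊕b3⊕b5⊕b7⊕b9⊕b11⊕b13⊕b15⊕b17⊕b19⊕b21⊕b23⊕b25⊕b27⊕b29⊕b31 = 0⊕0⊕1⊕0⊕0⊕0⊕1⊕1⊕1⊕0⊕0⊕0⊕1⊕0⊕1⊕0 = 0
s2: b2⊕b3⊕b6⊕b7⊕b10⊕b11⊕b14⊕b15⊕b18⊕b19⊕b22⊕b23⊕b26⊕b27⊕b30⊕b31 = 1⊕0⊕0⊕0⊕1⊕0⊕0⊕1⊕0⊕0⊕1⊕0⊕1⊕0⊕1⊕0 = 0
s4: b4⊕b5⊕b6⊕b7⊕b12⊕b13⊕b14⊕b15⊕b20⊕b21⊕b22⊕b23⊕b28⊕b29⊕b30⊕b31 = 0⊕1⊕0⊕0⊕1⊕1⊕0⊕1⊕0⊕0⊕1⊕0⊕1⊕1⊕1⊕0 = 0
s8: b8⊕b9⊕b10⊕b11⊕b12⊕b13⊕b14⊕b15⊕b24⊕b25⊕b26⊕b27⊕b28⊕b29⊕b30⊕b31 = 0⊕0⊕1⊕0⊕1⊕1⊕0⊕1⊕1⊕1⊕1⊕0⊕1⊕1⊕1⊕0 = 0
s16: b16⊕b17⊕b18⊕b19⊕b20⊕b21⊕b22⊕b23⊕b24⊕b25⊕b26⊕b27⊕b28⊕b29⊕b30⊕b31 = 0⊕1⊕0⊕0⊕0⊕0⊕1⊕0⊕1⊕1⊕1⊕0⊕1⊕1⊕1⊕0 = 0
Syndrome (s16...s1) = 00000 → position 0 (no error).
Overall parity (XOR of all 32 bits, including p0): 0⊕0⊕1⊕0⊕0⊕1⊕0⊕0⊕0⊕0⊕1⊕0⊕1⊕1⊕0⊕1⊕0⊕1⊕0⊕0⊕0⊕0⊕1⊕0⊕1⊕1⊕1⊕0⊕1⊕1⊕1⊕0 = 0
Overall=0, syndrome position=0 → no error.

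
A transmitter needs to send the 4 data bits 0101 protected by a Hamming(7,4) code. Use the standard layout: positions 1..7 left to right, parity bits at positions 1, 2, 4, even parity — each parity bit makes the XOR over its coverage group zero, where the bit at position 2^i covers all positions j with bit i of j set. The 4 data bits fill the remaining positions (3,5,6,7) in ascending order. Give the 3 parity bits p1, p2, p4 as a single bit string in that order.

010

Place data bits at non-power-of-two positions: b3=0, b5=1, b6=0, b7=1.
p1 = XOR of data positions {3,5,7} = 0⊕1⊕1 = 0
p2 = XOR of data positions {3,6,7} = 0⊕0⊕1 = 1
p4 = XOR of data positions {5,6,7} = 1⊕0⊕1 = 0
Parity bits p1,p2,p4 = 010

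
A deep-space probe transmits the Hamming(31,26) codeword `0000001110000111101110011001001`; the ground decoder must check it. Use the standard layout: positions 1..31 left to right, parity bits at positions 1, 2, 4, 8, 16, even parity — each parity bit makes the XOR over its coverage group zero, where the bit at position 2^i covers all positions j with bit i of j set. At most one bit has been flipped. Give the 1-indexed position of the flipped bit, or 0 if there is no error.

s1: b1⊕b3⊕b5⊕b7⊕b9⊕b11⊕b13⊕b15⊕b17⊕b19⊕b21⊕b23⊕b25⊕b27⊕b29⊕b31 = 0⊕0⊕0⊕1⊕1⊕0⊕0⊕1⊕1⊕1⊕1⊕0⊕1⊕0⊕0⊕1 = 0
s2: b2⊕b3⊕b6⊕b7⊕b10⊕b11⊕b14⊕b15⊕b18⊕b19⊕b22⊕b23⊕b26⊕b27⊕b30⊕b31 = 0⊕0⊕0⊕1⊕0⊕0⊕1⊕1⊕0⊕1⊕0⊕0⊕0⊕0⊕0⊕1 = 1
s4: b4⊕b5⊕b6⊕b7⊕b12⊕b13⊕b14⊕b15⊕b20⊕b21⊕b22⊕b23⊕b28⊕b29⊕b30⊕b31 = 0⊕0⊕0⊕1⊕0⊕0⊕1⊕1⊕1⊕1⊕0⊕0⊕1⊕0⊕0⊕1 = 1
s8: b8⊕b9⊕b10⊕b11⊕b12⊕b13⊕b14⊕b15⊕b24⊕b25⊕b26⊕b27⊕b28⊕b29⊕b30⊕b31 = 1⊕1⊕0⊕0⊕0⊕0⊕1⊕1⊕1⊕1⊕0⊕0⊕1⊕0⊕0⊕1 = 0
s16: b16⊕b17⊕b18⊕b19⊕b20⊕b21⊕b22⊕b23⊕b24⊕b25⊕b26⊕b27⊕b28⊕b29⊕b30⊕b31 = 1⊕1⊕0⊕1⊕1⊕1⊕0⊕0⊕1⊕1⊕0⊕0⊕1⊕0⊕0⊕1 = 1
Syndrome (s16...s1) = 10110 → position 22.

22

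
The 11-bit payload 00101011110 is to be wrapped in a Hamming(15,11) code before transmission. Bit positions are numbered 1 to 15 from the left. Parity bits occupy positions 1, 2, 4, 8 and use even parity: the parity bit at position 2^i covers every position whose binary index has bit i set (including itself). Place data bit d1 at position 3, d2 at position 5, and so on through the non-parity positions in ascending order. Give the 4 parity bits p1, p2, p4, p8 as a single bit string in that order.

Place data bits at non-power-of-two positions: b3=0, b5=0, b6=1, b7=0, b9=1, b10=0, b11=1, b12=1, b13=1, b14=1, b15=0.
p1 = XOR of data positions {3,5,7,9,11,13,15} = 0⊕0⊕0⊕1⊕1⊕1⊕0 = 1
p2 = XOR of data positions {3,6,7,10,11,14,15} = 0⊕1⊕0⊕0⊕1⊕1⊕0 = 1
p4 = XOR of data positions {5,6,7,12,13,14,15} = 0⊕1⊕0⊕1⊕1⊕1⊕0 = 0
p8 = XOR of data positions {9,10,11,12,13,14,15} = 1⊕0⊕1⊕1⊕1⊕1⊕0 = 1
Parity bits p1,p2,p4,p8 = 1101

1101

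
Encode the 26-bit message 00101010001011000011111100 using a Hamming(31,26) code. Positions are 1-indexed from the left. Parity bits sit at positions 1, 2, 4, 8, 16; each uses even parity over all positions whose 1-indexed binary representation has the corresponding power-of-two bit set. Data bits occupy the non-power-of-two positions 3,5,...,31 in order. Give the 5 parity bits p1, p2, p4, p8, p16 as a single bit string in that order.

11010

Place data bits at non-power-of-two positions: b3=0, b5=0, b6=1, b7=0, b9=1, b10=0, b11=1, b12=0, b13=0, b14=0, b15=1, b17=0, b18=1, b19=1, b20=0, b21=0, b22=0, b23=0, b24=1, b25=1, b26=1, b27=1, b28=1, b29=1, b30=0, b31=0.
p1 = XOR of data positions {3,5,7,9,11,13,15,17,19,21,23,25,27,29,31} = 0⊕0⊕0⊕1⊕1⊕0⊕1⊕0⊕1⊕0⊕0⊕1⊕1⊕1⊕0 = 1
p2 = XOR of data positions {3,6,7,10,11,14,15,18,19,22,23,26,27,30,31} = 0⊕1⊕0⊕0⊕1⊕0⊕1⊕1⊕1⊕0⊕0⊕1⊕1⊕0⊕0 = 1
p4 = XOR of data positions {5,6,7,12,13,14,15,20,21,22,23,28,29,30,31} = 0⊕1⊕0⊕0⊕0⊕0⊕1⊕0⊕0⊕0⊕0⊕1⊕1⊕0⊕0 = 0
p8 = XOR of data positions {9,10,11,12,13,14,15,24,25,26,27,28,29,30,31} = 1⊕0⊕1⊕0⊕0⊕0⊕1⊕1⊕1⊕1⊕1⊕1⊕1⊕0⊕0 = 1
p16 = XOR of data positions {17,18,19,20,21,22,23,24,25,26,27,28,29,30,31} = 0⊕1⊕1⊕0⊕0⊕0⊕0⊕1⊕1⊕1⊕1⊕1⊕1⊕0⊕0 = 0
Parity bits p1,p2,p4,p8,p16 = 11010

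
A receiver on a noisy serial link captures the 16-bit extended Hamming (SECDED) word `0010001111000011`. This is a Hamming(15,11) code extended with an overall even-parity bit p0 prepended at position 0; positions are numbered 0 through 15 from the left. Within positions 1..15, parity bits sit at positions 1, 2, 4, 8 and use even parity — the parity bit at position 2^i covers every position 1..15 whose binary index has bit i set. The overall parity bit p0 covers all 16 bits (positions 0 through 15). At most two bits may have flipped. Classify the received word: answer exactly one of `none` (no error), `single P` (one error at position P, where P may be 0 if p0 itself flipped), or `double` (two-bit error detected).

single 3

s1: b1⊕b3⊕b5⊕b7⊕b9⊕b11⊕b13⊕b15 = 0⊕0⊕0⊕1⊕1⊕0⊕0⊕1 = 1
s2: b2⊕b3⊕b6⊕b7⊕b10⊕b11⊕b14⊕b15 = 1⊕0⊕1⊕1⊕0⊕0⊕1⊕1 = 1
s4: b4⊕b5⊕b6⊕b7⊕b12⊕b13⊕b14⊕b15 = 0⊕0⊕1⊕1⊕0⊕0⊕1⊕1 = 0
s8: b8⊕b9⊕b10⊕b11⊕b12⊕b13⊕b14⊕b15 = 1⊕1⊕0⊕0⊕0⊕0⊕1⊕1 = 0
Syndrome (s8...s1) = 0011 → position 3.
Overall parity (XOR of all 16 bits, including p0): 0⊕0⊕1⊕0⊕0⊕0⊕1⊕1⊕1⊕1⊕0⊕0⊕0⊕0⊕1⊕1 = 1
Overall=1, syndrome position=3 → single-bit error at position 3.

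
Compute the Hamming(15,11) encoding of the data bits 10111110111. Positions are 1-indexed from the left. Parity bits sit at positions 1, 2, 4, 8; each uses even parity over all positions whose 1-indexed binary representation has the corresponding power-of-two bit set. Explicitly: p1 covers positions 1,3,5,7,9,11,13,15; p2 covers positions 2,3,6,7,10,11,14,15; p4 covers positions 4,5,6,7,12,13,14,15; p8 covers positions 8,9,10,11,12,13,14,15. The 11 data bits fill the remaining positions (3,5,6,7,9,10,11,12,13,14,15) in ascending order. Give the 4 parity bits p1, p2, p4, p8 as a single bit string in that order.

0110

Place data bits at non-power-of-two positions: b3=1, b5=0, b6=1, b7=1, b9=1, b10=1, b11=1, b12=0, b13=1, b14=1, b15=1.
p1 = XOR of data positions {3,5,7,9,11,13,15} = 1⊕0⊕1⊕1⊕1⊕1⊕1 = 0
p2 = XOR of data positions {3,6,7,10,11,14,15} = 1⊕1⊕1⊕1⊕1⊕1⊕1 = 1
p4 = XOR of data positions {5,6,7,12,13,14,15} = 0⊕1⊕1⊕0⊕1⊕1⊕1 = 1
p8 = XOR of data positions {9,10,11,12,13,14,15} = 1⊕1⊕1⊕0⊕1⊕1⊕1 = 0
Parity bits p1,p2,p4,p8 = 0110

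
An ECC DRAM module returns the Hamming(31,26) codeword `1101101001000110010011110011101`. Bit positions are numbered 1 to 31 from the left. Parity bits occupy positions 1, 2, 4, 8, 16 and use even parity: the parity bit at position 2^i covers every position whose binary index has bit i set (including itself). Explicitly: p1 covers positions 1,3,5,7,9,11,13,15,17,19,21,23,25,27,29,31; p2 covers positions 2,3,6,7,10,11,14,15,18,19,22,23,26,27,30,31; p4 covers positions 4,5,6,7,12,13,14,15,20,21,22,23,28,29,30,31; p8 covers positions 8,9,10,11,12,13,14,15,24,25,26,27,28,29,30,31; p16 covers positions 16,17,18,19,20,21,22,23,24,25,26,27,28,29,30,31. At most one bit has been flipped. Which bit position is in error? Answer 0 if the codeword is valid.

s1: b1⊕b3⊕b5⊕b7⊕b9⊕b11⊕b13⊕b15⊕b17⊕b19⊕b21⊕b23⊕b25⊕b27⊕b29⊕b31 = 1⊕0⊕1⊕1⊕0⊕0⊕0⊕1⊕0⊕0⊕1⊕1⊕0⊕1⊕1⊕1 = 1
s2: b2⊕b3⊕b6⊕b7⊕b10⊕b11⊕b14⊕b15⊕b18⊕b19⊕b22⊕b23⊕b26⊕b27⊕b30⊕b31 = 1⊕0⊕0⊕1⊕1⊕0⊕1⊕1⊕1⊕0⊕1⊕1⊕0⊕1⊕0⊕1 = 0
s4: b4⊕b5⊕b6⊕b7⊕b12⊕b13⊕b14⊕b15⊕b20⊕b21⊕b22⊕b23⊕b28⊕b29⊕b30⊕b31 = 1⊕1⊕0⊕1⊕0⊕0⊕1⊕1⊕0⊕1⊕1⊕1⊕1⊕1⊕0⊕1 = 1
s8: b8⊕b9⊕b10⊕b11⊕b12⊕b13⊕b14⊕b15⊕b24⊕b25⊕b26⊕b27⊕b28⊕b29⊕b30⊕b31 = 0⊕0⊕1⊕0⊕0⊕0⊕1⊕1⊕1⊕0⊕0⊕1⊕1⊕1⊕0⊕1 = 0
s16: b16⊕b17⊕b18⊕b19⊕b20⊕b21⊕b22⊕b23⊕b24⊕b25⊕b26⊕b27⊕b28⊕b29⊕b30⊕b31 = 0⊕0⊕1⊕0⊕0⊕1⊕1⊕1⊕1⊕0⊕0⊕1⊕1⊕1⊕0⊕1 = 1
Syndrome (s16...s1) = 10101 → position 21.

21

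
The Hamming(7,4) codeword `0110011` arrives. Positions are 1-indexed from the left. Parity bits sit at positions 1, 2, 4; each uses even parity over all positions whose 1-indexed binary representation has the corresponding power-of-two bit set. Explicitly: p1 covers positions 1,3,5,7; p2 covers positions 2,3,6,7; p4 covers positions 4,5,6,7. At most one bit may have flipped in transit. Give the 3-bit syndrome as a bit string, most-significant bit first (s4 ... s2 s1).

s1: b1⊕b3⊕b5⊕b7 = 0⊕1⊕0⊕1 = 0
s2: b2⊕b3⊕b6⊕b7 = 1⊕1⊕1⊕1 = 0
s4: b4⊕b5⊕b6⊕b7 = 0⊕0⊕1⊕1 = 0
Syndrome (s4...s1) = 000 → position 0 (no error).

000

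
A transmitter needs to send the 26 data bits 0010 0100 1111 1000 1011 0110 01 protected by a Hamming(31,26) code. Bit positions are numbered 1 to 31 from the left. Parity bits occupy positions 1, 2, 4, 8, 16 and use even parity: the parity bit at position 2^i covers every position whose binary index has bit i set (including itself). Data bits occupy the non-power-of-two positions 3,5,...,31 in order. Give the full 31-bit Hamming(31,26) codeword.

Place data bits at non-power-of-two positions: b3=0, b5=0, b6=1, b7=0, b9=0, b10=1, b11=0, b12=0, b13=1, b14=1, b15=1, b17=1, b18=1, b19=0, b20=0, b21=0, b22=1, b23=0, b24=1, b25=1, b26=0, b27=1, b28=1, b29=0, b30=0, b31=1.
p1 = XOR of data positions {3,5,7,9,11,13,15,17,19,21,23,25,27,29,31} = 0⊕0⊕0⊕0⊕0⊕1⊕1⊕1⊕0⊕0⊕0⊕1⊕1⊕0⊕1 = 0
p2 = XOR of data positions {3,6,7,10,11,14,15,18,19,22,23,26,27,30,31} = 0⊕1⊕0⊕1⊕0⊕1⊕1⊕1⊕0⊕1⊕0⊕0⊕1⊕0⊕1 = 0
p4 = XOR of data positions {5,6,7,12,13,14,15,20,21,22,23,28,29,30,31} = 0⊕1⊕0⊕0⊕1⊕1⊕1⊕0⊕0⊕1⊕0⊕1⊕0⊕0⊕1 = 1
p8 = XOR of data positions {9,10,11,12,13,14,15,24,25,26,27,28,29,30,31} = 0⊕1⊕0⊕0⊕1⊕1⊕1⊕1⊕1⊕0⊕1⊕1⊕0⊕0⊕1 = 1
p16 = XOR of data positions {17,18,19,20,21,22,23,24,25,26,27,28,29,30,31} = 1⊕1⊕0⊕0⊕0⊕1⊕0⊕1⊕1⊕0⊕1⊕1⊕0⊕0⊕1 = 0
Codeword b1..b31 = 0001010101001110110001011011001

0001010101001110110001011011001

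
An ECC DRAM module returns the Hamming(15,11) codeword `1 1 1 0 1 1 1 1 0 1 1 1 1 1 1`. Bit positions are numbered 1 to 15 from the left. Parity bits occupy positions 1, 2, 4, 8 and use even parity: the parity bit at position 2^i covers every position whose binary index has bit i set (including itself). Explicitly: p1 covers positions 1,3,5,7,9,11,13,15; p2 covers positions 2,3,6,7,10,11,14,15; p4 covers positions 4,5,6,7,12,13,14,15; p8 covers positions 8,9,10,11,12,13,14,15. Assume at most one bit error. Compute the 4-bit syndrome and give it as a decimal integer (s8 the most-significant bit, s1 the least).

s1: b1⊕b3⊕b5⊕b7⊕b9⊕b11⊕b13⊕b15 = 1⊕1⊕1⊕1⊕0⊕1⊕1⊕1 = 1
s2: b2⊕b3⊕b6⊕b7⊕b10⊕b11⊕b14⊕b15 = 1⊕1⊕1⊕1⊕1⊕1⊕1⊕1 = 0
s4: b4⊕b5⊕b6⊕b7⊕b12⊕b13⊕b14⊕b15 = 0⊕1⊕1⊕1⊕1⊕1⊕1⊕1 = 1
s8: b8⊕b9⊕b10⊕b11⊕b12⊕b13⊕b14⊕b15 = 1⊕0⊕1⊕1⊕1⊕1⊕1⊕1 = 1
Syndrome (s8...s1) = 1101 → position 13.

13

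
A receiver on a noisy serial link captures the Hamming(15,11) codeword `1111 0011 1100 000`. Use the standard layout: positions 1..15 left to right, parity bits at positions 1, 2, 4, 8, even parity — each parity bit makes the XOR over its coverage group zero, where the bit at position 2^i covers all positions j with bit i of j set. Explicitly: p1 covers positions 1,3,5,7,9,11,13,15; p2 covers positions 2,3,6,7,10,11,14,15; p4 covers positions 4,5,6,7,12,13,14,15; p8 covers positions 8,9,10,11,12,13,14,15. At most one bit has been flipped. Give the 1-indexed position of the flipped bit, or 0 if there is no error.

8

s1: b1⊕b3⊕b5⊕b7⊕b9⊕b11⊕b13⊕b15 = 1⊕1⊕0⊕1⊕1⊕0⊕0⊕0 = 0
s2: b2⊕b3⊕b6⊕b7⊕b10⊕b11⊕b14⊕b15 = 1⊕1⊕0⊕1⊕1⊕0⊕0⊕0 = 0
s4: b4⊕b5⊕b6⊕b7⊕b12⊕b13⊕b14⊕b15 = 1⊕0⊕0⊕1⊕0⊕0⊕0⊕0 = 0
s8: b8⊕b9⊕b10⊕b11⊕b12⊕b13⊕b14⊕b15 = 1⊕1⊕1⊕0⊕0⊕0⊕0⊕0 = 1
Syndrome (s8...s1) = 1000 → position 8.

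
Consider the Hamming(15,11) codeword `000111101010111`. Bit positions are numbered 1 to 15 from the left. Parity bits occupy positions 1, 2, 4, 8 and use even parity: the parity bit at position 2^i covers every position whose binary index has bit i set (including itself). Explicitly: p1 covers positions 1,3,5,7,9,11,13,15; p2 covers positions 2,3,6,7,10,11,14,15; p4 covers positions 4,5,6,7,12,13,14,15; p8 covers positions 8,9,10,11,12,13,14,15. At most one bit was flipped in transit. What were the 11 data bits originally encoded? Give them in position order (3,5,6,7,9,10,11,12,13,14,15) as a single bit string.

01111010101

s1: b1⊕b3⊕b5⊕b7⊕b9⊕b11⊕b13⊕b15 = 0⊕0⊕1⊕1⊕1⊕1⊕1⊕1 = 0
s2: b2⊕b3⊕b6⊕b7⊕b10⊕b11⊕b14⊕b15 = 0⊕0⊕1⊕1⊕0⊕1⊕1⊕1 = 1
s4: b4⊕b5⊕b6⊕b7⊕b12⊕b13⊕b14⊕b15 = 1⊕1⊕1⊕1⊕0⊕1⊕1⊕1 = 1
s8: b8⊕b9⊕b10⊕b11⊕b12⊕b13⊕b14⊕b15 = 0⊕1⊕0⊕1⊕0⊕1⊕1⊕1 = 1
Syndrome (s8...s1) = 1110 → position 14.
Flip bit 14: corrected codeword = 000111101010101
Data bits at positions 3,5,6,7,9,10,11,12,13,14,15: 01111010101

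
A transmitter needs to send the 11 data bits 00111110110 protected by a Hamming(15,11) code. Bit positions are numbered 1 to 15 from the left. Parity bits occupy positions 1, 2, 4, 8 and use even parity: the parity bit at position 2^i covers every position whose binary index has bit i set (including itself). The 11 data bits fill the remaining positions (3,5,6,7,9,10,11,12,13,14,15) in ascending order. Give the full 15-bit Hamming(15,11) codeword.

010001111110110

Place data bits at non-power-of-two positions: b3=0, b5=0, b6=1, b7=1, b9=1, b10=1, b11=1, b12=0, b13=1, b14=1, b15=0.
p1 = XOR of data positions {3,5,7,9,11,13,15} = 0⊕0⊕1⊕1⊕1⊕1⊕0 = 0
p2 = XOR of data positions {3,6,7,10,11,14,15} = 0⊕1⊕1⊕1⊕1⊕1⊕0 = 1
p4 = XOR of data positions {5,6,7,12,13,14,15} = 0⊕1⊕1⊕0⊕1⊕1⊕0 = 0
p8 = XOR of data positions {9,10,11,12,13,14,15} = 1⊕1⊕1⊕0⊕1⊕1⊕0 = 1
Codeword b1..b15 = 010001111110110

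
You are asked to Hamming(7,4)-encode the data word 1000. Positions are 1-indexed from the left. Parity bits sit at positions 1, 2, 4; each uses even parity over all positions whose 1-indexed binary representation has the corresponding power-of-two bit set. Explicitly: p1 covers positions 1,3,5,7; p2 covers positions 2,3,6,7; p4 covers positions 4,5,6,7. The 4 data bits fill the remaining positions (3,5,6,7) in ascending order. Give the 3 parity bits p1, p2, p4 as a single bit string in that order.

110

Place data bits at non-power-of-two positions: b3=1, b5=0, b6=0, b7=0.
p1 = XOR of data positions {3,5,7} = 1⊕0⊕0 = 1
p2 = XOR of data positions {3,6,7} = 1⊕0⊕0 = 1
p4 = XOR of data positions {5,6,7} = 0⊕0⊕0 = 0
Parity bits p1,p2,p4 = 110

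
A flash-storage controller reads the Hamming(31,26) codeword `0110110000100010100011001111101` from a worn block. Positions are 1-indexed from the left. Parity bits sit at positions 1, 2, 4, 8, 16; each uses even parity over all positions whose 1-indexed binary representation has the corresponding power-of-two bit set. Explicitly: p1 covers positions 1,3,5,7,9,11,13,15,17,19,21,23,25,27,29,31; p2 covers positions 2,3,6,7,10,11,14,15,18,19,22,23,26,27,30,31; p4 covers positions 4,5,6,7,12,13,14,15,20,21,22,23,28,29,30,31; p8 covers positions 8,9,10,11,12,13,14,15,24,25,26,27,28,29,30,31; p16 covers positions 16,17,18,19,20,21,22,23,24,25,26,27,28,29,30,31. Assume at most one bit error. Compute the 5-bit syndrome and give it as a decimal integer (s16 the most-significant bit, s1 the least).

s1: b1⊕b3⊕b5⊕b7⊕b9⊕b11⊕b13⊕b15⊕b17⊕b19⊕b21⊕b23⊕b25⊕b27⊕b29⊕b31 = 0⊕1⊕1⊕0⊕0⊕1⊕0⊕1⊕1⊕0⊕1⊕0⊕1⊕1⊕1⊕1 = 0
s2: b2⊕b3⊕b6⊕b7⊕b10⊕b11⊕b14⊕b15⊕b18⊕b19⊕b22⊕b23⊕b26⊕b27⊕b30⊕b31 = 1⊕1⊕1⊕0⊕0⊕1⊕0⊕1⊕0⊕0⊕1⊕0⊕1⊕1⊕0⊕1 = 1
s4: b4⊕b5⊕b6⊕b7⊕b12⊕b13⊕b14⊕b15⊕b20⊕b21⊕b22⊕b23⊕b28⊕b29⊕b30⊕b31 = 0⊕1⊕1⊕0⊕0⊕0⊕0⊕1⊕0⊕1⊕1⊕0⊕1⊕1⊕0⊕1 = 0
s8: b8⊕b9⊕b10⊕b11⊕b12⊕b13⊕b14⊕b15⊕b24⊕b25⊕b26⊕b27⊕b28⊕b29⊕b30⊕b31 = 0⊕0⊕0⊕1⊕0⊕0⊕0⊕1⊕0⊕1⊕1⊕1⊕1⊕1⊕0⊕1 = 0
s16: b16⊕b17⊕b18⊕b19⊕b20⊕b21⊕b22⊕b23⊕b24⊕b25⊕b26⊕b27⊕b28⊕b29⊕b30⊕b31 = 0⊕1⊕0⊕0⊕0⊕1⊕1⊕0⊕0⊕1⊕1⊕1⊕1⊕1⊕0⊕1 = 1
Syndrome (s16...s1) = 10010 → position 18.

18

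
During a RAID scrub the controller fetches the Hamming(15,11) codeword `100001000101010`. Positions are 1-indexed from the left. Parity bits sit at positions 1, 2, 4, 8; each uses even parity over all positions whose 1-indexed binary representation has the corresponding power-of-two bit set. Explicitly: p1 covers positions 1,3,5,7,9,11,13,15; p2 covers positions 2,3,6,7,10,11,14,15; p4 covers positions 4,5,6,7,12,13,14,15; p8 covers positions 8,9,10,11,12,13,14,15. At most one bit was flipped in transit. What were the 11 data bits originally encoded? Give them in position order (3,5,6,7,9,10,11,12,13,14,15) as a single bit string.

s1: b1⊕b3⊕b5⊕b7⊕b9⊕b11⊕b13⊕b15 = 1⊕0⊕0⊕0⊕0⊕0⊕0⊕0 = 1
s2: b2⊕b3⊕b6⊕b7⊕b10⊕b11⊕b14⊕b15 = 0⊕0⊕1⊕0⊕1⊕0⊕1⊕0 = 1
s4: b4⊕b5⊕b6⊕b7⊕b12⊕b13⊕b14⊕b15 = 0⊕0⊕1⊕0⊕1⊕0⊕1⊕0 = 1
s8: b8⊕b9⊕b10⊕b11⊕b12⊕b13⊕b14⊕b15 = 0⊕0⊕1⊕0⊕1⊕0⊕1⊕0 = 1
Syndrome (s8...s1) = 1111 → position 15.
Flip bit 15: corrected codeword = 100001000101011
Data bits at positions 3,5,6,7,9,10,11,12,13,14,15: 00100101011

00100101011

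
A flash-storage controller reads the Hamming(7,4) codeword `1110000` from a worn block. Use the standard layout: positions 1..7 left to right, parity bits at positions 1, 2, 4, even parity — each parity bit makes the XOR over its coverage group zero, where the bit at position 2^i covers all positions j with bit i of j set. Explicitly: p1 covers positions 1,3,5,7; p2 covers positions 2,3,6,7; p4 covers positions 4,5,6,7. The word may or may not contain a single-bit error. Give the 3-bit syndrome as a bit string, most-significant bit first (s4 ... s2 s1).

s1: b1⊕b3⊕b5⊕b7 = 1⊕1⊕0⊕0 = 0
s2: b2⊕b3⊕b6⊕b7 = 1⊕1⊕0⊕0 = 0
s4: b4⊕b5⊕b6⊕b7 = 0⊕0⊕0⊕0 = 0
Syndrome (s4...s1) = 000 → position 0 (no error).

000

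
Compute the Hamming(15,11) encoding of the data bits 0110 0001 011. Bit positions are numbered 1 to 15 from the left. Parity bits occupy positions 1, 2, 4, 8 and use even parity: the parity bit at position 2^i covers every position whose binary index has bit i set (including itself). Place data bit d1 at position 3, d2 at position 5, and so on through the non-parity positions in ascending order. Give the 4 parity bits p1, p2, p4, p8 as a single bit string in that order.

0111

Place data bits at non-power-of-two positions: b3=0, b5=1, b6=1, b7=0, b9=0, b10=0, b11=0, b12=1, b13=0, b14=1, b15=1.
p1 = XOR of data positions {3,5,7,9,11,13,15} = 0⊕1⊕0⊕0⊕0⊕0⊕1 = 0
p2 = XOR of data positions {3,6,7,10,11,14,15} = 0⊕1⊕0⊕0⊕0⊕1⊕1 = 1
p4 = XOR of data positions {5,6,7,12,13,14,15} = 1⊕1⊕0⊕1⊕0⊕1⊕1 = 1
p8 = XOR of data positions {9,10,11,12,13,14,15} = 0⊕0⊕0⊕1⊕0⊕1⊕1 = 1
Parity bits p1,p2,p4,p8 = 0111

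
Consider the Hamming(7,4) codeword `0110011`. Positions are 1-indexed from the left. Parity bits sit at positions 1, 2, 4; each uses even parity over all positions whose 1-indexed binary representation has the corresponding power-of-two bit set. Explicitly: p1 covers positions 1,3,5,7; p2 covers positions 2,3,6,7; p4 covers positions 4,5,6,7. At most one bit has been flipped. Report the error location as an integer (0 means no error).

s1: b1⊕b3⊕b5⊕b7 = 0⊕1⊕0⊕1 = 0
s2: b2⊕b3⊕b6⊕b7 = 1⊕1⊕1⊕1 = 0
s4: b4⊕b5⊕b6⊕b7 = 0⊕0⊕1⊕1 = 0
Syndrome (s4...s1) = 000 → position 0 (no error).

0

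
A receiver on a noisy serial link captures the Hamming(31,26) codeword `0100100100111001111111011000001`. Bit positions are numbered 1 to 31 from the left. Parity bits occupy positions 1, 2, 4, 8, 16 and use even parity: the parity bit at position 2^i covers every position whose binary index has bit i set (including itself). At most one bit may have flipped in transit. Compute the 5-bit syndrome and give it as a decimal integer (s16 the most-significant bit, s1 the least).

s1: b1⊕b3⊕b5⊕b7⊕b9⊕b11⊕b13⊕b15⊕b17⊕b19⊕b21⊕b23⊕b25⊕b27⊕b29⊕b31 = 0⊕0⊕1⊕0⊕0⊕1⊕1⊕0⊕1⊕1⊕1⊕0⊕1⊕0⊕0⊕1 = 0
s2: b2⊕b3⊕b6⊕b7⊕b10⊕b11⊕b14⊕b15⊕b18⊕b19⊕b22⊕b23⊕b26⊕b27⊕b30⊕b31 = 1⊕0⊕0⊕0⊕0⊕1⊕0⊕0⊕1⊕1⊕1⊕0⊕0⊕0⊕0⊕1 = 0
s4: b4⊕b5⊕b6⊕b7⊕b12⊕b13⊕b14⊕b15⊕b20⊕b21⊕b22⊕b23⊕b28⊕b29⊕b30⊕b31 = 0⊕1⊕0⊕0⊕1⊕1⊕0⊕0⊕1⊕1⊕1⊕0⊕0⊕0⊕0⊕1 = 1
s8: b8⊕b9⊕b10⊕b11⊕b12⊕b13⊕b14⊕b15⊕b24⊕b25⊕b26⊕b27⊕b28⊕b29⊕b30⊕b31 = 1⊕0⊕0⊕1⊕1⊕1⊕0⊕0⊕1⊕1⊕0⊕0⊕0⊕0⊕0⊕1 = 1
s16: b16⊕b17⊕b18⊕b19⊕b20⊕b21⊕b22⊕b23⊕b24⊕b25⊕b26⊕b27⊕b28⊕b29⊕b30⊕b31 = 1⊕1⊕1⊕1⊕1⊕1⊕1⊕0⊕1⊕1⊕0⊕0⊕0⊕0⊕0⊕1 = 0
Syndrome (s16...s1) = 01100 → position 12.

12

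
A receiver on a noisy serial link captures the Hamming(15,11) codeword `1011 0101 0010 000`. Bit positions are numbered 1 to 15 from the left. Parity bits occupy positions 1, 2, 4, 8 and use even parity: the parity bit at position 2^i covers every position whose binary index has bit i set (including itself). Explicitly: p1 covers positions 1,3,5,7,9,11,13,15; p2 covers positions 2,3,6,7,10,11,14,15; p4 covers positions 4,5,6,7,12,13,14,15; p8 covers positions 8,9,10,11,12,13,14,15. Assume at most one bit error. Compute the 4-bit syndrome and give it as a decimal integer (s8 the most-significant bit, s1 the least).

s1: b1⊕b3⊕b5⊕b7⊕b9⊕b11⊕b13⊕b15 = 1⊕1⊕0⊕0⊕0⊕1⊕0⊕0 = 1
s2: b2⊕b3⊕b6⊕b7⊕b10⊕b11⊕b14⊕b15 = 0⊕1⊕1⊕0⊕0⊕1⊕0⊕0 = 1
s4: b4⊕b5⊕b6⊕b7⊕b12⊕b13⊕b14⊕b15 = 1⊕0⊕1⊕0⊕0⊕0⊕0⊕0 = 0
s8: b8⊕b9⊕b10⊕b11⊕b12⊕b13⊕b14⊕b15 = 1⊕0⊕0⊕1⊕0⊕0⊕0⊕0 = 0
Syndrome (s8...s1) = 0011 → position 3.

3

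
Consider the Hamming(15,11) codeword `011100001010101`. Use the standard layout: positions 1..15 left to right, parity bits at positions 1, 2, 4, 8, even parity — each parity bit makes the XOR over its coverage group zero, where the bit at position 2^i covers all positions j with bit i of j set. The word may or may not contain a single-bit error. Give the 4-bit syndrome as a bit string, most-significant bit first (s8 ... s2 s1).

s1: b1⊕b3⊕b5⊕b7⊕b9⊕b11⊕b13⊕b15 = 0⊕1⊕0⊕0⊕1⊕1⊕1⊕1 = 1
s2: b2⊕b3⊕b6⊕b7⊕b10⊕b11⊕b14⊕b15 = 1⊕1⊕0⊕0⊕0⊕1⊕0⊕1 = 0
s4: b4⊕b5⊕b6⊕b7⊕b12⊕b13⊕b14⊕b15 = 1⊕0⊕0⊕0⊕0⊕1⊕0⊕1 = 1
s8: b8⊕b9⊕b10⊕b11⊕b12⊕b13⊕b14⊕b15 = 0⊕1⊕0⊕1⊕0⊕1⊕0⊕1 = 0
Syndrome (s8...s1) = 0101 → position 5.

0101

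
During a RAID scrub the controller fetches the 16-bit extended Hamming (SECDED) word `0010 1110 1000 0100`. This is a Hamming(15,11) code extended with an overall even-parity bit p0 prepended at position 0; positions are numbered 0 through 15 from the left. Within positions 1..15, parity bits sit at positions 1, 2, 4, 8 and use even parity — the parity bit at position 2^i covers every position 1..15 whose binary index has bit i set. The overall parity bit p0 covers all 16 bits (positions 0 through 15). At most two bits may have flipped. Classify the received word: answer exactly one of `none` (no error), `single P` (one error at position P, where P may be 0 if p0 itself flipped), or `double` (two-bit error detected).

s1: b1⊕b3⊕b5⊕b7⊕b9⊕b11⊕b13⊕b15 = 0⊕0⊕1⊕0⊕0⊕0⊕1⊕0 = 0
s2: b2⊕b3⊕b6⊕b7⊕b10⊕b11⊕b14⊕b15 = 1⊕0⊕1⊕0⊕0⊕0⊕0⊕0 = 0
s4: b4⊕b5⊕b6⊕b7⊕b12⊕b13⊕b14⊕b15 = 1⊕1⊕1⊕0⊕0⊕1⊕0⊕0 = 0
s8: b8⊕b9⊕b10⊕b11⊕b12⊕b13⊕b14⊕b15 = 1⊕0⊕0⊕0⊕0⊕1⊕0⊕0 = 0
Syndrome (s8...s1) = 0000 → position 0 (no error).
Overall parity (XOR of all 16 bits, including p0): 0⊕0⊕1⊕0⊕1⊕1⊕1⊕0⊕1⊕0⊕0⊕0⊕0⊕1⊕0⊕0 = 0
Overall=0, syndrome position=0 → no error.

none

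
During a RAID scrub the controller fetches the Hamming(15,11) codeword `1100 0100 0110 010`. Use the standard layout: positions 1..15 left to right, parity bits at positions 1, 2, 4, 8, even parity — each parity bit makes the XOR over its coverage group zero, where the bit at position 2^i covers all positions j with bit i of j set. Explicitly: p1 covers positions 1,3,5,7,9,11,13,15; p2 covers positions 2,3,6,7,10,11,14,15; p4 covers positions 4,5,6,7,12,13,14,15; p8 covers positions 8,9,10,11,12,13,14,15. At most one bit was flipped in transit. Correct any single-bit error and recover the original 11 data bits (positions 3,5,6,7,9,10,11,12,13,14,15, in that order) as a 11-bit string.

00100010010

s1: b1⊕b3⊕b5⊕b7⊕b9⊕b11⊕b13⊕b15 = 1⊕0⊕0⊕0⊕0⊕1⊕0⊕0 = 0
s2: b2⊕b3⊕b6⊕b7⊕b10⊕b11⊕b14⊕b15 = 1⊕0⊕1⊕0⊕1⊕1⊕1⊕0 = 1
s4: b4⊕b5⊕b6⊕b7⊕b12⊕b13⊕b14⊕b15 = 0⊕0⊕1⊕0⊕0⊕0⊕1⊕0 = 0
s8: b8⊕b9⊕b10⊕b11⊕b12⊕b13⊕b14⊕b15 = 0⊕0⊕1⊕1⊕0⊕0⊕1⊕0 = 1
Syndrome (s8...s1) = 1010 → position 10.
Flip bit 10: corrected codeword = 110001000010010
Data bits at positions 3,5,6,7,9,10,11,12,13,14,15: 00100010010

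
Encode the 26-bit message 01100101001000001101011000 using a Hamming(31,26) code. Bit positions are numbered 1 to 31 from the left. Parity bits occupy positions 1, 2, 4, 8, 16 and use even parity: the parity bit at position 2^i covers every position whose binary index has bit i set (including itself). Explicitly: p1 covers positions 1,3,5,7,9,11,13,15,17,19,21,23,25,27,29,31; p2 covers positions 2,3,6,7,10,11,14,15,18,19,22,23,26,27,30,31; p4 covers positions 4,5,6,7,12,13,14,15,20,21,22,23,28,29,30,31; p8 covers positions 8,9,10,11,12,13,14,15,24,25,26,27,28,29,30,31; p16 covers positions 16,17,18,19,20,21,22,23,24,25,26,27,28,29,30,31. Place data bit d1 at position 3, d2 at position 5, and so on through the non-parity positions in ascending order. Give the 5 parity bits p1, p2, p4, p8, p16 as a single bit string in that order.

10101

Place data bits at non-power-of-two positions: b3=0, b5=1, b6=1, b7=0, b9=0, b10=1, b11=0, b12=1, b13=0, b14=0, b15=1, b17=0, b18=0, b19=0, b20=0, b21=0, b22=1, b23=1, b24=0, b25=1, b26=0, b27=1, b28=1, b29=0, b30=0, b31=0.
p1 = XOR of data positions {3,5,7,9,11,13,15,17,19,21,23,25,27,29,31} = 0⊕1⊕0⊕0⊕0⊕0⊕1⊕0⊕0⊕0⊕1⊕1⊕1⊕0⊕0 = 1
p2 = XOR of data positions {3,6,7,10,11,14,15,18,19,22,23,26,27,30,31} = 0⊕1⊕0⊕1⊕0⊕0⊕1⊕0⊕0⊕1⊕1⊕0⊕1⊕0⊕0 = 0
p4 = XOR of data positions {5,6,7,12,13,14,15,20,21,22,23,28,29,30,31} = 1⊕1⊕0⊕1⊕0⊕0⊕1⊕0⊕0⊕1⊕1⊕1⊕0⊕0⊕0 = 1
p8 = XOR of data positions {9,10,11,12,13,14,15,24,25,26,27,28,29,30,31} = 0⊕1⊕0⊕1⊕0⊕0⊕1⊕0⊕1⊕0⊕1⊕1⊕0⊕0⊕0 = 0
p16 = XOR of data positions {17,18,19,20,21,22,23,24,25,26,27,28,29,30,31} = 0⊕0⊕0⊕0⊕0⊕1⊕1⊕0⊕1⊕0⊕1⊕1⊕0⊕0⊕0 = 1
Parity bits p1,p2,p4,p8,p16 = 10101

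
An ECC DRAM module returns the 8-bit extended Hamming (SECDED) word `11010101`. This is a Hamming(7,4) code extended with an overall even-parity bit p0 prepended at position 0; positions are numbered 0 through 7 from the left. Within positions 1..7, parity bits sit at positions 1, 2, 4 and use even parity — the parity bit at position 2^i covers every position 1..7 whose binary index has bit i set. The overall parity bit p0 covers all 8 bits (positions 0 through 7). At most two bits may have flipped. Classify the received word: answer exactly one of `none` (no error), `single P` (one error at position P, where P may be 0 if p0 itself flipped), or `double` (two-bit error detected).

s1: b1⊕b3⊕b5⊕b7 = 1⊕1⊕1⊕1 = 0
s2: b2⊕b3⊕b6⊕b7 = 0⊕1⊕0⊕1 = 0
s4: b4⊕b5⊕b6⊕b7 = 0⊕1⊕0⊕1 = 0
Syndrome (s4...s1) = 000 → position 0 (no error).
Overall parity (XOR of all 8 bits, including p0): 1⊕1⊕0⊕1⊕0⊕1⊕0⊕1 = 1
Overall=1, syndrome position=0 → single-bit error at position 0.

single 0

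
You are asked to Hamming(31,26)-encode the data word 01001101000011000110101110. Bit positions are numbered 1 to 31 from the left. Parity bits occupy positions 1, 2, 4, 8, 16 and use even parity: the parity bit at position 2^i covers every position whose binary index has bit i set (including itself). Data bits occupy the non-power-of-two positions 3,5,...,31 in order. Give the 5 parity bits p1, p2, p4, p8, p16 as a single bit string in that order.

10000

Place data bits at non-power-of-two positions: b3=0, b5=1, b6=0, b7=0, b9=1, b10=1, b11=0, b12=1, b13=0, b14=0, b15=0, b17=0, b18=1, b19=1, b20=0, b21=0, b22=0, b23=1, b24=1, b25=0, b26=1, b27=0, b28=1, b29=1, b30=1, b31=0.
p1 = XOR of data positions {3,5,7,9,11,13,15,17,19,21,23,25,27,29,31} = 0⊕1⊕0⊕1⊕0⊕0⊕0⊕0⊕1⊕0⊕1⊕0⊕0⊕1⊕0 = 1
p2 = XOR of data positions {3,6,7,10,11,14,15,18,19,22,23,26,27,30,31} = 0⊕0⊕0⊕1⊕0⊕0⊕0⊕1⊕1⊕0⊕1⊕1⊕0⊕1⊕0 = 0
p4 = XOR of data positions {5,6,7,12,13,14,15,20,21,22,23,28,29,30,31} = 1⊕0⊕0⊕1⊕0⊕0⊕0⊕0⊕0⊕0⊕1⊕1⊕1⊕1⊕0 = 0
p8 = XOR of data positions {9,10,11,12,13,14,15,24,25,26,27,28,29,30,31} = 1⊕1⊕0⊕1⊕0⊕0⊕0⊕1⊕0⊕1⊕0⊕1⊕1⊕1⊕0 = 0
p16 = XOR of data positions {17,18,19,20,21,22,23,24,25,26,27,28,29,30,31} = 0⊕1⊕1⊕0⊕0⊕0⊕1⊕1⊕0⊕1⊕0⊕1⊕1⊕1⊕0 = 0
Parity bits p1,p2,p4,p8,p16 = 10000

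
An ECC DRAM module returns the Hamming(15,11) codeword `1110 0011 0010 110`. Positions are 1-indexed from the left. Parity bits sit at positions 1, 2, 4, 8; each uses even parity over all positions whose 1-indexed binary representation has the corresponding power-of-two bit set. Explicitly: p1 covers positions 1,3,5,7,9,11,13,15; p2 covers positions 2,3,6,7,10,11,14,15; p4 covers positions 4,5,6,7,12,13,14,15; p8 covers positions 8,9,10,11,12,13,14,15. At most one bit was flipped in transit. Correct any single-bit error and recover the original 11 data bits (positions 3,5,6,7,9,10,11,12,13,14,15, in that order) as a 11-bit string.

10000010110

s1: b1⊕b3⊕b5⊕b7⊕b9⊕b11⊕b13⊕b15 = 1⊕1⊕0⊕1⊕0⊕1⊕1⊕0 = 1
s2: b2⊕b3⊕b6⊕b7⊕b10⊕b11⊕b14⊕b15 = 1⊕1⊕0⊕1⊕0⊕1⊕1⊕0 = 1
s4: b4⊕b5⊕b6⊕b7⊕b12⊕b13⊕b14⊕b15 = 0⊕0⊕0⊕1⊕0⊕1⊕1⊕0 = 1
s8: b8⊕b9⊕b10⊕b11⊕b12⊕b13⊕b14⊕b15 = 1⊕0⊕0⊕1⊕0⊕1⊕1⊕0 = 0
Syndrome (s8...s1) = 0111 → position 7.
Flip bit 7: corrected codeword = 111000010010110
Data bits at positions 3,5,6,7,9,10,11,12,13,14,15: 10000010110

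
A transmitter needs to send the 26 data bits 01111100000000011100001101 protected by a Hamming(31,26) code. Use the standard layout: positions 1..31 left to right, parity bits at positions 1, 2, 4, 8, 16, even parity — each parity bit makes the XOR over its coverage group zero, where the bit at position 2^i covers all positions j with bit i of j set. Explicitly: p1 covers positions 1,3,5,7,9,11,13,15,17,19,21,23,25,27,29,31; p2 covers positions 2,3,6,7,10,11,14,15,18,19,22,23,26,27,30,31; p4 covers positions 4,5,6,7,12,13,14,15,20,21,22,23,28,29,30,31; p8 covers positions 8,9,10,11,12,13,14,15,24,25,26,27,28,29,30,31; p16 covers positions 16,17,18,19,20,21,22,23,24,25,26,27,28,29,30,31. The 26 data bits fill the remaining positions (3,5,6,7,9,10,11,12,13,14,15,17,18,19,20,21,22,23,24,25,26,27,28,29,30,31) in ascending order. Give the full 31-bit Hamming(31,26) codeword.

Place data bits at non-power-of-two positions: b3=0, b5=1, b6=1, b7=1, b9=1, b10=1, b11=0, b12=0, b13=0, b14=0, b15=0, b17=0, b18=0, b19=0, b20=0, b21=1, b22=1, b23=1, b24=0, b25=0, b26=0, b27=0, b28=1, b29=1, b30=0, b31=1.
p1 = XOR of data positions {3,5,7,9,11,13,15,17,19,21,23,25,27,29,31} = 0⊕1⊕1⊕1⊕0⊕0⊕0⊕0⊕0⊕1⊕1⊕0⊕0⊕1⊕1 = 1
p2 = XOR of data positions {3,6,7,10,11,14,15,18,19,22,23,26,27,30,31} = 0⊕1⊕1⊕1⊕0⊕0⊕0⊕0⊕0⊕1⊕1⊕0⊕0⊕0⊕1 = 0
p4 = XOR of data positions {5,6,7,12,13,14,15,20,21,22,23,28,29,30,31} = 1⊕1⊕1⊕0⊕0⊕0⊕0⊕0⊕1⊕1⊕1⊕1⊕1⊕0⊕1 = 1
p8 = XOR of data positions {9,10,11,12,13,14,15,24,25,26,27,28,29,30,31} = 1⊕1⊕0⊕0⊕0⊕0⊕0⊕0⊕0⊕0⊕0⊕1⊕1⊕0⊕1 = 1
p16 = XOR of data positions {17,18,19,20,21,22,23,24,25,26,27,28,29,30,31} = 0⊕0⊕0⊕0⊕1⊕1⊕1⊕0⊕0⊕0⊕0⊕1⊕1⊕0⊕1 = 0
Codeword b1..b31 = 1001111111000000000011100001101

1001111111000000000011100001101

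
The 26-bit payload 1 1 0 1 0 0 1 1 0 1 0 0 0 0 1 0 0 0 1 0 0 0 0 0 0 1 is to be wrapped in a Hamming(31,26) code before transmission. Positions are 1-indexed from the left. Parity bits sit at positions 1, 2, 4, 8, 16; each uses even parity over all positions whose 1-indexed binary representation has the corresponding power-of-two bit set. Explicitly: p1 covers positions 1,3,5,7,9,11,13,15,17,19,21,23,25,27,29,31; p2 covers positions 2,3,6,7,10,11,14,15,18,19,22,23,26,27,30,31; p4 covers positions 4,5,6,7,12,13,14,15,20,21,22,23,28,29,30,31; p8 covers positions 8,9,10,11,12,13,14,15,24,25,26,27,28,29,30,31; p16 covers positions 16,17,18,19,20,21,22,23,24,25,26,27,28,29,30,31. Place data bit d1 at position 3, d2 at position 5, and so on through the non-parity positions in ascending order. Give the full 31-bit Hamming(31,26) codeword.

1110101100110101000100010000001

Place data bits at non-power-of-two positions: b3=1, b5=1, b6=0, b7=1, b9=0, b10=0, b11=1, b12=1, b13=0, b14=1, b15=0, b17=0, b18=0, b19=0, b20=1, b21=0, b22=0, b23=0, b24=1, b25=0, b26=0, b27=0, b28=0, b29=0, b30=0, b31=1.
p1 = XOR of data positions {3,5,7,9,11,13,15,17,19,21,23,25,27,29,31} = 1⊕1⊕1⊕0⊕1⊕0⊕0⊕0⊕0⊕0⊕0⊕0⊕0⊕0⊕1 = 1
p2 = XOR of data positions {3,6,7,10,11,14,15,18,19,22,23,26,27,30,31} = 1⊕0⊕1⊕0⊕1⊕1⊕0⊕0⊕0⊕0⊕0⊕0⊕0⊕0⊕1 = 1
p4 = XOR of data positions {5,6,7,12,13,14,15,20,21,22,23,28,29,30,31} = 1⊕0⊕1⊕1⊕0⊕1⊕0⊕1⊕0⊕0⊕0⊕0⊕0⊕0⊕1 = 0
p8 = XOR of data positions {9,10,11,12,13,14,15,24,25,26,27,28,29,30,31} = 0⊕0⊕1⊕1⊕0⊕1⊕0⊕1⊕0⊕0⊕0⊕0⊕0⊕0⊕1 = 1
p16 = XOR of data positions {17,18,19,20,21,22,23,24,25,26,27,28,29,30,31} = 0⊕0⊕0⊕1⊕0⊕0⊕0⊕1⊕0⊕0⊕0⊕0⊕0⊕0⊕1 = 1
Codeword b1..b31 = 1110101100110101000100010000001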